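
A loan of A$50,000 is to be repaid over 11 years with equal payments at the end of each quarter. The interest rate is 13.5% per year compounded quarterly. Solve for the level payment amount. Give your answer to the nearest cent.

Level ordinary annuity; solve PV = PMT × [(1 − (1+r)^−n)/r] for PMT.
Periodic rate r = 0.135/4 per quarter; n is counted in quarters.
With n = 44: PMT = 50,000 / ([(1 − (1+r)^−n)/r]) = A$2,197.62

A$2,197.62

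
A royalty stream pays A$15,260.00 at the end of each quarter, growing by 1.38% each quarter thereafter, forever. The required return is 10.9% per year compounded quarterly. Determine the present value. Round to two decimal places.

Periodic rate r = 0.109/4 per quarter.
Growing perpetuity (Gordon): PV = PMT₁ / (r − g) = 15,260 / (r − 0.0138) = A$1,134,572.49.

A$1,134,572.49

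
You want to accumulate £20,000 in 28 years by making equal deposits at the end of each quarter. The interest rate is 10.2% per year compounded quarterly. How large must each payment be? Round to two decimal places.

Level ordinary annuity; solve FV = PMT × [((1+r)^n − 1)/r] for PMT.
Periodic rate r = 0.102/4 per quarter; n is counted in quarters.
With n = 112: PMT = 20,000 / ([((1+r)^n − 1)/r]) = £32.32

£32.32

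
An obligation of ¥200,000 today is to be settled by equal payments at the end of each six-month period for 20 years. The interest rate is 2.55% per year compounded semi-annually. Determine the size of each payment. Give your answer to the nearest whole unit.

Level ordinary annuity; solve PV = PMT × [(1 − (1+r)^−n)/r] for PMT.
Periodic rate r = 0.0255/2 per half-year; n is counted in half-years.
With n = 40: PMT = 200,000 / ([(1 − (1+r)^−n)/r]) = ¥6,414

¥6,414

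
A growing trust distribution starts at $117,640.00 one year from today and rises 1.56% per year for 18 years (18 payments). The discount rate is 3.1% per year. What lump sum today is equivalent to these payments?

$1,812,742.38

Periodic rate r = 0.031 per year.
Growing ordinary annuity: PV = PMT₁ × [1 − ((1+g)/(1+r))^n] / (r − g) = 117,640 × [1 − ((1+0.0156)/(1+r))^18] / (r − 0.0156) = $1,812,742.38.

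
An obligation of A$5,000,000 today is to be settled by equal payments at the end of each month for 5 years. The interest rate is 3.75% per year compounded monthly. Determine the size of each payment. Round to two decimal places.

Level ordinary annuity; solve PV = PMT × [(1 − (1+r)^−n)/r] for PMT.
Periodic rate r = 0.0375/12 per month; n is counted in months.
With n = 60: PMT = 5,000,000 / ([(1 − (1+r)^−n)/r]) = A$91,519.59

A$91,519.59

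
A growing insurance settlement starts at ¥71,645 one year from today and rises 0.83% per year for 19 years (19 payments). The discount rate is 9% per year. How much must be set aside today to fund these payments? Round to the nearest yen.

¥677,371

Periodic rate r = 0.09 per year.
Growing ordinary annuity: PV = PMT₁ × [1 − ((1+g)/(1+r))^n] / (r − g) = 71,645 × [1 − ((1+0.0083)/(1+r))^19] / (r − 0.0083) = ¥677,371.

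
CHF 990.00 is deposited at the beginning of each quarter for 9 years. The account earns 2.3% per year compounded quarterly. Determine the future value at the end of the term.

CHF 39,698.45

This is an annuity due: 36 deposits of CHF 990.00 at the beginning of each quarter.
Periodic rate r = 0.023/4 per quarter; n is counted in quarters.
FV = PMT × [((1+r)^n − 1)/r] × (1+r) = 990 × [(1+r)^36 − 1] / r × (1+r) = CHF 39,698.45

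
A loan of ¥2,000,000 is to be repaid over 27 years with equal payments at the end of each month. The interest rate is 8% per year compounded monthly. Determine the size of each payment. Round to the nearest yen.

¥15,086

Level ordinary annuity; solve PV = PMT × [(1 − (1+r)^−n)/r] for PMT.
Periodic rate r = 0.08/12 per month; n is counted in months.
With n = 324: PMT = 2,000,000 / ([(1 − (1+r)^−n)/r]) = ¥15,086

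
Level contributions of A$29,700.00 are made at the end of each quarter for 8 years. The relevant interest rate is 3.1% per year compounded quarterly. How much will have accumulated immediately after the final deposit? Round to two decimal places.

A$1,073,934.22

This is an ordinary annuity: 32 deposits of A$29,700.00 at the end of each quarter.
Periodic rate r = 0.031/4 per quarter; n is counted in quarters.
FV = PMT × [((1+r)^n − 1)/r] = 29,700 × [(1+r)^32 − 1] / r = A$1,073,934.22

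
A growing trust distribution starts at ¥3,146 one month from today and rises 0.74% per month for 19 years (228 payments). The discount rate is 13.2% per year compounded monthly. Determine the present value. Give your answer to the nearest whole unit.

Periodic rate r = 0.132/12 per month; n is counted in months.
Growing ordinary annuity: PV = PMT₁ × [1 − ((1+g)/(1+r))^n] / (r − g) = 3,146 × [1 − ((1+0.0074)/(1+r))^228] / (r − 0.0074) = ¥486,420.

¥486,420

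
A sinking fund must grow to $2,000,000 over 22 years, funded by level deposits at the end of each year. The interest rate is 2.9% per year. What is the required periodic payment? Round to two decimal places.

Level ordinary annuity; solve FV = PMT × [((1+r)^n − 1)/r] for PMT.
Periodic rate r = 0.029 per year.
With n = 22: PMT = 2,000,000 / ([((1+r)^n − 1)/r]) = $66,240.94

$66,240.94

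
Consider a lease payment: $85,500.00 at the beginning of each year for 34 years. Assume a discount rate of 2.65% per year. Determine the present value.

This is an annuity due: 34 payments of $85,500.00 at the beginning of each year.
Periodic rate r = 0.0265 per year.
PV = PMT × [(1 − (1+r)^−n)/r] × (1+r) = 85,500 × [1 − (1+r)^−34] / r × (1+r) = $1,950,862.94

$1,950,862.94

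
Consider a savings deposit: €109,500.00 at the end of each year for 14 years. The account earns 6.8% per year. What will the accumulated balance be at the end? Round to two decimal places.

€2,434,558.89

This is an ordinary annuity: 14 deposits of €109,500.00 at the end of each year.
Periodic rate r = 0.068 per year.
FV = PMT × [((1+r)^n − 1)/r] = 109,500 × [(1+r)^14 − 1] / r = €2,434,558.89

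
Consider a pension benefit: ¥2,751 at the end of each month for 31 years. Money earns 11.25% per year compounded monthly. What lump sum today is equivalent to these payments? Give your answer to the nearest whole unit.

This is an ordinary annuity: 372 payments of ¥2,751 at the end of each month.
Periodic rate r = 0.1125/12 per month; n is counted in months.
PV = PMT × [(1 − (1+r)^−n)/r] = 2,751 × [1 − (1+r)^−372] / r = ¥284,320

¥284,320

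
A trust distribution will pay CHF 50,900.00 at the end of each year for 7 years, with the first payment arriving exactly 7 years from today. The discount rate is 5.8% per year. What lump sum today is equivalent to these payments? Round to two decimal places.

Ordinary annuity of 7 payments, first payment at period 7.
Periodic rate r = 0.058 per year.
The ordinary-annuity PV formula values the stream one period before the first payment (period 6); discount that back 6 periods:
PV₀ = 50,900 × [1 − (1+r)^−7] / r × (1+r)^−6 = CHF 204,040.57

CHF 204,040.57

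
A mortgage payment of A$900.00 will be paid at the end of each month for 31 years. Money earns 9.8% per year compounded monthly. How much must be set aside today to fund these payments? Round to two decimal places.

This is an ordinary annuity: 372 payments of A$900.00 at the end of each month.
Periodic rate r = 0.098/12 per month; n is counted in months.
PV = PMT × [(1 − (1+r)^−n)/r] = 900 × [1 − (1+r)^−372] / r = A$104,856.35

A$104,856.35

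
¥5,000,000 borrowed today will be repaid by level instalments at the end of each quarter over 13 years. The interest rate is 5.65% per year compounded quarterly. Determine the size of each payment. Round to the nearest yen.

Level ordinary annuity; solve PV = PMT × [(1 − (1+r)^−n)/r] for PMT.
Periodic rate r = 0.0565/4 per quarter; n is counted in quarters.
With n = 52: PMT = 5,000,000 / ([(1 − (1+r)^−n)/r]) = ¥136,399

¥136,399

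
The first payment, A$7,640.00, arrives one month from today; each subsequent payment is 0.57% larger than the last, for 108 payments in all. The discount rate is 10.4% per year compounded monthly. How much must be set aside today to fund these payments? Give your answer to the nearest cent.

A$701,715.00

Periodic rate r = 0.104/12 per month; n is counted in months.
Growing ordinary annuity: PV = PMT₁ × [1 − ((1+g)/(1+r))^n] / (r − g) = 7,640 × [1 − ((1+0.0057)/(1+r))^108] / (r − 0.0057) = A$701,715.00.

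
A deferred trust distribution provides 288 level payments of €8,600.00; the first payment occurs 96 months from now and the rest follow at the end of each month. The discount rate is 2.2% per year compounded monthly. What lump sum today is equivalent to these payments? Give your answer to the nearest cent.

€1,615,838.32

Ordinary annuity of 288 payments, first payment at period 96.
Periodic rate r = 0.022/12 per month; n is counted in months.
The ordinary-annuity PV formula values the stream one period before the first payment (period 95); discount that back 95 periods:
PV₀ = 8,600 × [1 − (1+r)^−288] / r × (1+r)^−95 = €1,615,838.32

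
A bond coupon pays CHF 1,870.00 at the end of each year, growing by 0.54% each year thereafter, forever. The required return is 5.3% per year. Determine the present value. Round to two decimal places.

Periodic rate r = 0.053 per year.
Growing perpetuity (Gordon): PV = PMT₁ / (r − g) = 1,870 / (r − 0.0054) = CHF 39,285.71.

CHF 39,285.71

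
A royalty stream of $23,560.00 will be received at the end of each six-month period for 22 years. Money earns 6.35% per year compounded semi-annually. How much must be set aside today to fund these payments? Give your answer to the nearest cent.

This is an ordinary annuity: 44 payments of $23,560.00 at the end of each six-month period.
Periodic rate r = 0.0635/2 per half-year; n is counted in half-years.
PV = PMT × [(1 − (1+r)^−n)/r] = 23,560 × [1 − (1+r)^−44] / r = $554,481.06

$554,481.06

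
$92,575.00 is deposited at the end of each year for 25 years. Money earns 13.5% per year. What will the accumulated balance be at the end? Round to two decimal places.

$15,571,861.37

This is an ordinary annuity: 25 deposits of $92,575.00 at the end of each year.
Periodic rate r = 0.135 per year.
FV = PMT × [((1+r)^n − 1)/r] = 92,575 × [(1+r)^25 − 1] / r = $15,571,861.37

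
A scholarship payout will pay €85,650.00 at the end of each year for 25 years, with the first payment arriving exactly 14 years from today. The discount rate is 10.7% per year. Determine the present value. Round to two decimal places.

Ordinary annuity of 25 payments, first payment at period 14.
Periodic rate r = 0.107 per year.
The ordinary-annuity PV formula values the stream one period before the first payment (period 13); discount that back 13 periods:
PV₀ = 85,650 × [1 − (1+r)^−25] / r × (1+r)^−13 = €196,696.66

€196,696.66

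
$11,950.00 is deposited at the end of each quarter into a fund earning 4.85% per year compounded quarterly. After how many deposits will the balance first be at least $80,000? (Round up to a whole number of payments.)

7 payments

Periodic rate r = 0.0485/4 per quarter; n is counted in quarters.
Ordinary annuity FV: 80,000 = 11,950 × [((1+r)^n − 1)/r].
(1+r)^n = 1 + 80,000 × r / 11,950, so n = ln(1 + 80,000·r/11,950) / ln(1+r) = 6.48.
Round up to a whole number of payments: n = 7.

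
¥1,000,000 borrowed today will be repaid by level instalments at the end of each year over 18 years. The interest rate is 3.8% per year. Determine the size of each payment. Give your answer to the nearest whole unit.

Level ordinary annuity; solve PV = PMT × [(1 − (1+r)^−n)/r] for PMT.
Periodic rate r = 0.038 per year.
With n = 18: PMT = 1,000,000 / ([(1 − (1+r)^−n)/r]) = ¥77,715

¥77,715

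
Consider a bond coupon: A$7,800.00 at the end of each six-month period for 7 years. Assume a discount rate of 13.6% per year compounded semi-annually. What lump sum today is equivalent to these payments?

This is an ordinary annuity: 14 payments of A$7,800.00 at the end of each six-month period.
Periodic rate r = 0.136/2 per half-year; n is counted in half-years.
PV = PMT × [(1 − (1+r)^−n)/r] = 7,800 × [1 − (1+r)^−14] / r = A$69,040.39

A$69,040.39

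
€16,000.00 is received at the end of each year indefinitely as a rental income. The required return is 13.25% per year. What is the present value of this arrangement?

Periodic rate r = 0.1325 per year.
Level perpetuity: PV = PMT / r = 16,000 / (0.1325) = €120,754.72.

€120,754.72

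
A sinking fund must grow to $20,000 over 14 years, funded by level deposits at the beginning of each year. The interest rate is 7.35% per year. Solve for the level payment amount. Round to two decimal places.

$805.90

Level annuity due; solve FV = PMT × [((1+r)^n − 1)/r] × (1+r) for PMT.
Periodic rate r = 0.0735 per year.
With n = 14: PMT = 20,000 / ([((1+r)^n − 1)/r] × (1+r)) = $805.90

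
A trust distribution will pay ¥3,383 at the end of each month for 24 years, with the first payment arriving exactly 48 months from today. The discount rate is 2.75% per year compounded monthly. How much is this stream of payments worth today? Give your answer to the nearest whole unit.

Ordinary annuity of 288 payments, first payment at period 48.
Periodic rate r = 0.0275/12 per month; n is counted in months.
The ordinary-annuity PV formula values the stream one period before the first payment (period 47); discount that back 47 periods:
PV₀ = 3,383 × [1 − (1+r)^−288] / r × (1+r)^−47 = ¥639,966

¥639,966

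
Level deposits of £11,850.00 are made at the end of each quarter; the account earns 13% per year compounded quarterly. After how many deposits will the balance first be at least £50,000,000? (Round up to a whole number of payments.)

Periodic rate r = 0.13/4 per quarter; n is counted in quarters.
Ordinary annuity FV: 50,000,000 = 11,850 × [((1+r)^n − 1)/r].
(1+r)^n = 1 + 50,000,000 × r / 11,850, so n = ln(1 + 50,000,000·r/11,850) / ln(1+r) = 154.09.
Round up to a whole number of payments: n = 155.

155 payments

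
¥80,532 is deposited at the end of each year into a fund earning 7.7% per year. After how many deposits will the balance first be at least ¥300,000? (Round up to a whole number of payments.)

4 payments

Periodic rate r = 0.077 per year.
Ordinary annuity FV: 300,000 = 80,532 × [((1+r)^n − 1)/r].
(1+r)^n = 1 + 300,000 × r / 80,532, so n = ln(1 + 300,000·r/80,532) / ln(1+r) = 3.40.
Round up to a whole number of payments: n = 4.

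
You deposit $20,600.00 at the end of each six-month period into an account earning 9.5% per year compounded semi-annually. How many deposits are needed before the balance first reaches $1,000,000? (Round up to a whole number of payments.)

Periodic rate r = 0.095/2 per half-year; n is counted in half-years.
Ordinary annuity FV: 1,000,000 = 20,600 × [((1+r)^n − 1)/r].
(1+r)^n = 1 + 1,000,000 × r / 20,600, so n = ln(1 + 1,000,000·r/20,600) / ln(1+r) = 25.77.
Round up to a whole number of payments: n = 26.

26 payments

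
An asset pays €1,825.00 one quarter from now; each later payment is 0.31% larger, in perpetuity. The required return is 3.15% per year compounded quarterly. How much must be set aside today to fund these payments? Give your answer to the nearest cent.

€382,198.95

Periodic rate r = 0.0315/4 per quarter.
Growing perpetuity (Gordon): PV = PMT₁ / (r − g) = 1,825 / (r − 0.0031) = €382,198.95.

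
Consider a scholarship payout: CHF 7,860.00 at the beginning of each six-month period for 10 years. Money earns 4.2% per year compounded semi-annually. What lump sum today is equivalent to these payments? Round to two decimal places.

CHF 129,963.68

This is an annuity due: 20 payments of CHF 7,860.00 at the beginning of each six-month period.
Periodic rate r = 0.042/2 per half-year; n is counted in half-years.
PV = PMT × [(1 − (1+r)^−n)/r] × (1+r) = 7,860 × [1 − (1+r)^−20] / r × (1+r) = CHF 129,963.68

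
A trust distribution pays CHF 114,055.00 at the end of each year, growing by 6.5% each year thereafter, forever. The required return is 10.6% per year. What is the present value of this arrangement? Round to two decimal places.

CHF 2,781,829.27

Periodic rate r = 0.106 per year.
Growing perpetuity (Gordon): PV = PMT₁ / (r − g) = 114,055 / (r − 0.065) = CHF 2,781,829.27.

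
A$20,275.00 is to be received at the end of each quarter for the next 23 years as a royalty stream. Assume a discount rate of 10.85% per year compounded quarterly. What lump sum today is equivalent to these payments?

This is an ordinary annuity: 92 payments of A$20,275.00 at the end of each quarter.
Periodic rate r = 0.1085/4 per quarter; n is counted in quarters.
PV = PMT × [(1 − (1+r)^−n)/r] = 20,275 × [1 − (1+r)^−92] / r = A$683,749.58

A$683,749.58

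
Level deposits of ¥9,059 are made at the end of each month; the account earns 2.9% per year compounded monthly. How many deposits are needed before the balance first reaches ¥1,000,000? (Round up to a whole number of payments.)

Periodic rate r = 0.029/12 per month; n is counted in months.
Ordinary annuity FV: 1,000,000 = 9,059 × [((1+r)^n − 1)/r].
(1+r)^n = 1 + 1,000,000 × r / 9,059, so n = ln(1 + 1,000,000·r/9,059) / ln(1+r) = 97.97.
Round up to a whole number of payments: n = 98.

98 payments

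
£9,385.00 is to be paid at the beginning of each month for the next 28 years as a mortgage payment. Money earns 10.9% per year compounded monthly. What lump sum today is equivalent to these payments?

This is an annuity due: 336 payments of £9,385.00 at the beginning of each month.
Periodic rate r = 0.109/12 per month; n is counted in months.
PV = PMT × [(1 − (1+r)^−n)/r] × (1+r) = 9,385 × [1 − (1+r)^−336] / r × (1+r) = £992,634.80

£992,634.80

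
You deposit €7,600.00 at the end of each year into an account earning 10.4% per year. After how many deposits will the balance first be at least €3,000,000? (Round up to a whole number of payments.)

Periodic rate r = 0.104 per year.
Ordinary annuity FV: 3,000,000 = 7,600 × [((1+r)^n − 1)/r].
(1+r)^n = 1 + 3,000,000 × r / 7,600, so n = ln(1 + 3,000,000·r/7,600) / ln(1+r) = 37.79.
Round up to a whole number of payments: n = 38.

38 payments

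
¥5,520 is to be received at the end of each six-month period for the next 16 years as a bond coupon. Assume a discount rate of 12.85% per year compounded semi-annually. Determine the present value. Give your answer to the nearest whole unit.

¥74,201

This is an ordinary annuity: 32 payments of ¥5,520 at the end of each six-month period.
Periodic rate r = 0.1285/2 per half-year; n is counted in half-years.
PV = PMT × [(1 − (1+r)^−n)/r] = 5,520 × [1 − (1+r)^−32] / r = ¥74,201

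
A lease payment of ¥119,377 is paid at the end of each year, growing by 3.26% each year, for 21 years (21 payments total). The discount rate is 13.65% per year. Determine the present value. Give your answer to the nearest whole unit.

¥995,527

Periodic rate r = 0.1365 per year.
Growing ordinary annuity: PV = PMT₁ × [1 − ((1+g)/(1+r))^n] / (r − g) = 119,377 × [1 − ((1+0.0326)/(1+r))^21] / (r − 0.0326) = ¥995,527.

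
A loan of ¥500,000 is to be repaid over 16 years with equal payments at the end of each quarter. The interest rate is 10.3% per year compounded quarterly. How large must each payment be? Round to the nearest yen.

¥16,023

Level ordinary annuity; solve PV = PMT × [(1 − (1+r)^−n)/r] for PMT.
Periodic rate r = 0.103/4 per quarter; n is counted in quarters.
With n = 64: PMT = 500,000 / ([(1 − (1+r)^−n)/r]) = ¥16,023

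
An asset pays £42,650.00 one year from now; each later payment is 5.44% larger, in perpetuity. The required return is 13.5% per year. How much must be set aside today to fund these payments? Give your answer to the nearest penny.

£529,156.33

Periodic rate r = 0.135 per year.
Growing perpetuity (Gordon): PV = PMT₁ / (r − g) = 42,650 / (r − 0.0544) = £529,156.33.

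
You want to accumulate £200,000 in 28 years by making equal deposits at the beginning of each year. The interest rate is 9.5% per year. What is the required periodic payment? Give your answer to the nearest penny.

Level annuity due; solve FV = PMT × [((1+r)^n − 1)/r] × (1+r) for PMT.
Periodic rate r = 0.095 per year.
With n = 28: PMT = 200,000 / ([((1+r)^n − 1)/r] × (1+r)) = £1,483.82

£1,483.82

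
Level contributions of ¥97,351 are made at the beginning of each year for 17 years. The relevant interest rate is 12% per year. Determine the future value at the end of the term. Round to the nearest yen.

¥5,329,940

This is an annuity due: 17 deposits of ¥97,351 at the beginning of each year.
Periodic rate r = 0.12 per year.
FV = PMT × [((1+r)^n − 1)/r] × (1+r) = 97,351 × [(1+r)^17 − 1] / r × (1+r) = ¥5,329,940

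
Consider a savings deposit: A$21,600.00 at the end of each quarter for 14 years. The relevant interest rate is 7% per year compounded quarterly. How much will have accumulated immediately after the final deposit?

A$2,026,656.51

This is an ordinary annuity: 56 deposits of A$21,600.00 at the end of each quarter.
Periodic rate r = 0.07/4 per quarter; n is counted in quarters.
FV = PMT × [((1+r)^n − 1)/r] = 21,600 × [(1+r)^56 − 1] / r = A$2,026,656.51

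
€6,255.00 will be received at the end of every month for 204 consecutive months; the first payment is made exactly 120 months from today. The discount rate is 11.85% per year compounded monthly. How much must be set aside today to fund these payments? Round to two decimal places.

€170,217.47

Ordinary annuity of 204 payments, first payment at period 120.
Periodic rate r = 0.1185/12 per month; n is counted in months.
The ordinary-annuity PV formula values the stream one period before the first payment (period 119); discount that back 119 periods:
PV₀ = 6,255 × [1 − (1+r)^−204] / r × (1+r)^−119 = €170,217.47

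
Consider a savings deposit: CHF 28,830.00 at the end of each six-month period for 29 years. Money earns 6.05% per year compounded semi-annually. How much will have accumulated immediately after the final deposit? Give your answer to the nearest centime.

This is an ordinary annuity: 58 deposits of CHF 28,830.00 at the end of each six-month period.
Periodic rate r = 0.0605/2 per half-year; n is counted in half-years.
FV = PMT × [((1+r)^n − 1)/r] = 28,830 × [(1+r)^58 − 1] / r = CHF 4,414,681.37

CHF 4,414,681.37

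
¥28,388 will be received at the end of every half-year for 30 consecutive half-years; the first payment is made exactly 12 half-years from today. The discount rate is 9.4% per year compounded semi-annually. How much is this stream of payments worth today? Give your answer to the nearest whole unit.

¥272,557

Ordinary annuity of 30 payments, first payment at period 12.
Periodic rate r = 0.094/2 per half-year; n is counted in half-years.
The ordinary-annuity PV formula values the stream one period before the first payment (period 11); discount that back 11 periods:
PV₀ = 28,388 × [1 − (1+r)^−30] / r × (1+r)^−11 = ¥272,557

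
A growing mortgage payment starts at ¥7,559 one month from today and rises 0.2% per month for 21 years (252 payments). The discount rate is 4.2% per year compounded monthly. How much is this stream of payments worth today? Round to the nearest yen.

¥1,582,647

Periodic rate r = 0.042/12 per month; n is counted in months.
Growing ordinary annuity: PV = PMT₁ × [1 − ((1+g)/(1+r))^n] / (r − g) = 7,559 × [1 − ((1+0.002)/(1+r))^252] / (r − 0.002) = ¥1,582,647.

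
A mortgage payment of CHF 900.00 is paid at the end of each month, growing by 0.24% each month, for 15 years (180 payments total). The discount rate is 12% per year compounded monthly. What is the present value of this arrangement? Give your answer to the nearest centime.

CHF 88,014.16

Periodic rate r = 0.12/12 per month; n is counted in months.
Growing ordinary annuity: PV = PMT₁ × [1 − ((1+g)/(1+r))^n] / (r − g) = 900 × [1 − ((1+0.0024)/(1+r))^180] / (r − 0.0024) = CHF 88,014.16.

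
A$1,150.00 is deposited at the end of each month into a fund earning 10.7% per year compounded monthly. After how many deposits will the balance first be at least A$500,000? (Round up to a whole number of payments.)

179 payments

Periodic rate r = 0.107/12 per month; n is counted in months.
Ordinary annuity FV: 500,000 = 1,150 × [((1+r)^n − 1)/r].
(1+r)^n = 1 + 500,000 × r / 1,150, so n = ln(1 + 500,000·r/1,150) / ln(1+r) = 178.49.
Round up to a whole number of payments: n = 179.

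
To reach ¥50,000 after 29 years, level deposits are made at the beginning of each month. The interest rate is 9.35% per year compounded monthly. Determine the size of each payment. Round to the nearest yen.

¥28

Level annuity due; solve FV = PMT × [((1+r)^n − 1)/r] × (1+r) for PMT.
Periodic rate r = 0.0935/12 per month; n is counted in months.
With n = 348: PMT = 50,000 / ([((1+r)^n − 1)/r] × (1+r)) = ¥28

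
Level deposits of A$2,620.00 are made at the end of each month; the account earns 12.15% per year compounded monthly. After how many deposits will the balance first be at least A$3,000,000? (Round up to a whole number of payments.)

Periodic rate r = 0.1215/12 per month; n is counted in months.
Ordinary annuity FV: 3,000,000 = 2,620 × [((1+r)^n − 1)/r].
(1+r)^n = 1 + 3,000,000 × r / 2,620, so n = ln(1 + 3,000,000·r/2,620) / ln(1+r) = 251.46.
Round up to a whole number of payments: n = 252.

252 payments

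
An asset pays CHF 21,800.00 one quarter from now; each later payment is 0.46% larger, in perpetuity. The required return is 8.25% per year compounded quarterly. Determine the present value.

Periodic rate r = 0.0825/4 per quarter.
Growing perpetuity (Gordon): PV = PMT₁ / (r − g) = 21,800 / (r − 0.0046) = CHF 1,360,374.41.

CHF 1,360,374.41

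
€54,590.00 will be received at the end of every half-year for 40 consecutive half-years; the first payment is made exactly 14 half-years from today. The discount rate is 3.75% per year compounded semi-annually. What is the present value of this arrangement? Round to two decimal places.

€1,199,077.05

Ordinary annuity of 40 payments, first payment at period 14.
Periodic rate r = 0.0375/2 per half-year; n is counted in half-years.
The ordinary-annuity PV formula values the stream one period before the first payment (period 13); discount that back 13 periods:
PV₀ = 54,590 × [1 − (1+r)^−40] / r × (1+r)^−13 = €1,199,077.05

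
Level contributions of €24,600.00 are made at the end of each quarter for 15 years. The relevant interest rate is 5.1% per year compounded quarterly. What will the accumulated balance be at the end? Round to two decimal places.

This is an ordinary annuity: 60 deposits of €24,600.00 at the end of each quarter.
Periodic rate r = 0.051/4 per quarter; n is counted in quarters.
FV = PMT × [((1+r)^n − 1)/r] = 24,600 × [(1+r)^60 − 1] / r = €2,196,880.96

€2,196,880.96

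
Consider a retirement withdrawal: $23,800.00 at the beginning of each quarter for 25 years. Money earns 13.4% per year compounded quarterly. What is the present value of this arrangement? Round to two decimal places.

$707,033.63

This is an annuity due: 100 payments of $23,800.00 at the beginning of each quarter.
Periodic rate r = 0.134/4 per quarter; n is counted in quarters.
PV = PMT × [(1 − (1+r)^−n)/r] × (1+r) = 23,800 × [1 − (1+r)^−100] / r × (1+r) = $707,033.63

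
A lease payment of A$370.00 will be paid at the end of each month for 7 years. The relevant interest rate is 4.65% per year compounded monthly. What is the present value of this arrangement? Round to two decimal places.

This is an ordinary annuity: 84 payments of A$370.00 at the end of each month.
Periodic rate r = 0.0465/12 per month; n is counted in months.
PV = PMT × [(1 − (1+r)^−n)/r] = 370 × [1 − (1+r)^−84] / r = A$26,485.26

A$26,485.26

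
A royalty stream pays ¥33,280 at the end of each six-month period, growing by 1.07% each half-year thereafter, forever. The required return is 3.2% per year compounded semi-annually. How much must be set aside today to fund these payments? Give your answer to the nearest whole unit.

Periodic rate r = 0.032/2 per half-year.
Growing perpetuity (Gordon): PV = PMT₁ / (r − g) = 33,280 / (r − 0.0107) = ¥6,279,245.

¥6,279,245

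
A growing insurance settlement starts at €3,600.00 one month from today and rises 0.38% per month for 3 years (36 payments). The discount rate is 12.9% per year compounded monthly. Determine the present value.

Periodic rate r = 0.129/12 per month; n is counted in months.
Growing ordinary annuity: PV = PMT₁ × [1 − ((1+g)/(1+r))^n] / (r − g) = 3,600 × [1 − ((1+0.0038)/(1+r))^36] / (r − 0.0038) = €113,929.59.

€113,929.59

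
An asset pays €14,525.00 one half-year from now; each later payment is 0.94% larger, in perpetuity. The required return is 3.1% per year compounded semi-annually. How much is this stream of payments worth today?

Periodic rate r = 0.031/2 per half-year.
Growing perpetuity (Gordon): PV = PMT₁ / (r − g) = 14,525 / (r − 0.0094) = €2,381,147.54.

€2,381,147.54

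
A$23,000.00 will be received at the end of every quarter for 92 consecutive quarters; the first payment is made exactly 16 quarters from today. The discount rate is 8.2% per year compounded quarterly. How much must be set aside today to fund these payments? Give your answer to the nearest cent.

A$699,587.82

Ordinary annuity of 92 payments, first payment at period 16.
Periodic rate r = 0.082/4 per quarter; n is counted in quarters.
The ordinary-annuity PV formula values the stream one period before the first payment (period 15); discount that back 15 periods:
PV₀ = 23,000 × [1 − (1+r)^−92] / r × (1+r)^−15 = A$699,587.82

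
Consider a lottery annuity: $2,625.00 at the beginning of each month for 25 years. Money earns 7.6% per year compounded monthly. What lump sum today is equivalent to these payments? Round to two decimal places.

$354,338.92

This is an annuity due: 300 payments of $2,625.00 at the beginning of each month.
Periodic rate r = 0.076/12 per month; n is counted in months.
PV = PMT × [(1 − (1+r)^−n)/r] × (1+r) = 2,625 × [1 − (1+r)^−300] / r × (1+r) = $354,338.92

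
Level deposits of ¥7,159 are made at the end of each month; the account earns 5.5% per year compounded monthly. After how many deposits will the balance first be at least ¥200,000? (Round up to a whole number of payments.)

Periodic rate r = 0.055/12 per month; n is counted in months.
Ordinary annuity FV: 200,000 = 7,159 × [((1+r)^n − 1)/r].
(1+r)^n = 1 + 200,000 × r / 7,159, so n = ln(1 + 200,000·r/7,159) / ln(1+r) = 26.35.
Round up to a whole number of payments: n = 27.

27 payments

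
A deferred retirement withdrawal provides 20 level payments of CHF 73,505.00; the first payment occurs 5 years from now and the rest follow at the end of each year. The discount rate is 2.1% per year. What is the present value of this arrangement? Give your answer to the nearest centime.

CHF 1,095,437.52

Ordinary annuity of 20 payments, first payment at period 5.
Periodic rate r = 0.021 per year.
The ordinary-annuity PV formula values the stream one period before the first payment (period 4); discount that back 4 periods:
PV₀ = 73,505 × [1 − (1+r)^−20] / r × (1+r)^−4 = CHF 1,095,437.52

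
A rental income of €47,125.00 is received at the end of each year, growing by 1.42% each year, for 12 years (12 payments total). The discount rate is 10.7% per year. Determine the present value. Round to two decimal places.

€330,223.85

Periodic rate r = 0.107 per year.
Growing ordinary annuity: PV = PMT₁ × [1 − ((1+g)/(1+r))^n] / (r − g) = 47,125 × [1 − ((1+0.0142)/(1+r))^12] / (r − 0.0142) = €330,223.85.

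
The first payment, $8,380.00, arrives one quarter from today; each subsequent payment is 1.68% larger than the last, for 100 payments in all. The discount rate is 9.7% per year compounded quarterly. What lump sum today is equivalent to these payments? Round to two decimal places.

$582,776.11

Periodic rate r = 0.097/4 per quarter; n is counted in quarters.
Growing ordinary annuity: PV = PMT₁ × [1 − ((1+g)/(1+r))^n] / (r − g) = 8,380 × [1 − ((1+0.0168)/(1+r))^100] / (r − 0.0168) = $582,776.11.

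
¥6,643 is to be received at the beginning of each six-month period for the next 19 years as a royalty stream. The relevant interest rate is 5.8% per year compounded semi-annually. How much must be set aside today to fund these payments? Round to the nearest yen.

This is an annuity due: 38 payments of ¥6,643 at the beginning of each six-month period.
Periodic rate r = 0.058/2 per half-year; n is counted in half-years.
PV = PMT × [(1 − (1+r)^−n)/r] × (1+r) = 6,643 × [1 − (1+r)^−38] / r × (1+r) = ¥156,170

¥156,170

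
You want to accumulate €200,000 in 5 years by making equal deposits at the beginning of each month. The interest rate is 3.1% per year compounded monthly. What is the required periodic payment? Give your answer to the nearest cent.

Level annuity due; solve FV = PMT × [((1+r)^n − 1)/r] × (1+r) for PMT.
Periodic rate r = 0.031/12 per month; n is counted in months.
With n = 60: PMT = 200,000 / ([((1+r)^n − 1)/r] × (1+r)) = €3,078.01

€3,078.01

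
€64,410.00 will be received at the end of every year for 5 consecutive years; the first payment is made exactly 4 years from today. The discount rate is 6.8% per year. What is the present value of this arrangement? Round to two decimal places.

€217,958.43

Ordinary annuity of 5 payments, first payment at period 4.
Periodic rate r = 0.068 per year.
The ordinary-annuity PV formula values the stream one period before the first payment (period 3); discount that back 3 periods:
PV₀ = 64,410 × [1 − (1+r)^−5] / r × (1+r)^−3 = €217,958.43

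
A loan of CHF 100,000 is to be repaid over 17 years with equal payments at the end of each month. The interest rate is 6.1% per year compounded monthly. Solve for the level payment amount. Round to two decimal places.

Level ordinary annuity; solve PV = PMT × [(1 − (1+r)^−n)/r] for PMT.
Periodic rate r = 0.061/12 per month; n is counted in months.
With n = 204: PMT = 100,000 / ([(1 − (1+r)^−n)/r]) = CHF 788.66

CHF 788.66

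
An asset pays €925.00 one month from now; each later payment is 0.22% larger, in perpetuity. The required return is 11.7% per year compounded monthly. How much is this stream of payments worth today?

Periodic rate r = 0.117/12 per month.
Growing perpetuity (Gordon): PV = PMT₁ / (r − g) = 925 / (r − 0.0022) = €122,516.56.

€122,516.56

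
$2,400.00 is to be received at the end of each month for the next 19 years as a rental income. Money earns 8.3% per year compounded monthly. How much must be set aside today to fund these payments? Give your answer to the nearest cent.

$274,912.12

This is an ordinary annuity: 228 payments of $2,400.00 at the end of each month.
Periodic rate r = 0.083/12 per month; n is counted in months.
PV = PMT × [(1 − (1+r)^−n)/r] = 2,400 × [1 − (1+r)^−228] / r = $274,912.12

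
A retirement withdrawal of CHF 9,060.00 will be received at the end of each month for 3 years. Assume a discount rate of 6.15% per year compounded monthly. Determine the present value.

CHF 297,147.10

This is an ordinary annuity: 36 payments of CHF 9,060.00 at the end of each month.
Periodic rate r = 0.0615/12 per month; n is counted in months.
PV = PMT × [(1 − (1+r)^−n)/r] = 9,060 × [1 − (1+r)^−36] / r = CHF 297,147.10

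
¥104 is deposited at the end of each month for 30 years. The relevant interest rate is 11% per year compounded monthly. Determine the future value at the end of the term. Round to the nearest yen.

This is an ordinary annuity: 360 deposits of ¥104 at the end of each month.
Periodic rate r = 0.11/12 per month; n is counted in months.
FV = PMT × [((1+r)^n − 1)/r] = 104 × [(1+r)^360 − 1] / r = ¥291,670

¥291,670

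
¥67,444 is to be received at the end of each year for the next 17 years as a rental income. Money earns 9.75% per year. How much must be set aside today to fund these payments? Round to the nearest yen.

This is an ordinary annuity: 17 payments of ¥67,444 at the end of each year.
Periodic rate r = 0.0975 per year.
PV = PMT × [(1 − (1+r)^−n)/r] = 67,444 × [1 − (1+r)^−17] / r = ¥549,480

¥549,480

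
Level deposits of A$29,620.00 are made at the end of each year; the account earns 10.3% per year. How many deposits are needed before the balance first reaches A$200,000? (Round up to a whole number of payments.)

Periodic rate r = 0.103 per year.
Ordinary annuity FV: 200,000 = 29,620 × [((1+r)^n − 1)/r].
(1+r)^n = 1 + 200,000 × r / 29,620, so n = ln(1 + 200,000·r/29,620) / ln(1+r) = 5.39.
Round up to a whole number of payments: n = 6.

6 payments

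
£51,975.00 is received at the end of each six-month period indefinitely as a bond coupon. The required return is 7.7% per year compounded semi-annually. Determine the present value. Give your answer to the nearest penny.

Periodic rate r = 0.077/2 per half-year.
Level perpetuity: PV = PMT / r = 51,975 / (0.077/2) = £1,350,000.00.

£1,350,000.00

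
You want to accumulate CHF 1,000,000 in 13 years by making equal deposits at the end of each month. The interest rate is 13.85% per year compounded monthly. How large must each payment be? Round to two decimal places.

CHF 2,312.69

Level ordinary annuity; solve FV = PMT × [((1+r)^n − 1)/r] for PMT.
Periodic rate r = 0.1385/12 per month; n is counted in months.
With n = 156: PMT = 1,000,000 / ([((1+r)^n − 1)/r]) = CHF 2,312.69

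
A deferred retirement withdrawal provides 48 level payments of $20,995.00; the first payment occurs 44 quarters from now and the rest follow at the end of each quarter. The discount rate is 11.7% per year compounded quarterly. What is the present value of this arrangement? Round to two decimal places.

$155,704.22

Ordinary annuity of 48 payments, first payment at period 44.
Periodic rate r = 0.117/4 per quarter; n is counted in quarters.
The ordinary-annuity PV formula values the stream one period before the first payment (period 43); discount that back 43 periods:
PV₀ = 20,995 × [1 − (1+r)^−48] / r × (1+r)^−43 = $155,704.22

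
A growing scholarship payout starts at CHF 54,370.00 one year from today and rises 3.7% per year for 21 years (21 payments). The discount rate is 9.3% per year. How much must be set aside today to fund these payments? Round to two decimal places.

Periodic rate r = 0.093 per year.
Growing ordinary annuity: PV = PMT₁ × [1 − ((1+g)/(1+r))^n] / (r − g) = 54,370 × [1 − ((1+0.037)/(1+r))^21] / (r − 0.037) = CHF 649,155.28.

CHF 649,155.28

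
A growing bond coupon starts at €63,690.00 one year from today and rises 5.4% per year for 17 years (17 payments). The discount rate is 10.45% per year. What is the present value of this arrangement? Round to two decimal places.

Periodic rate r = 0.1045 per year.
Growing ordinary annuity: PV = PMT₁ × [1 − ((1+g)/(1+r))^n] / (r − g) = 63,690 × [1 − ((1+0.054)/(1+r))^17] / (r − 0.054) = €692,003.69.

€692,003.69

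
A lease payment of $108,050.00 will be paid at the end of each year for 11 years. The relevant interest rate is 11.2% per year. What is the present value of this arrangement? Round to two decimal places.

This is an ordinary annuity: 11 payments of $108,050.00 at the end of each year.
Periodic rate r = 0.112 per year.
PV = PMT × [(1 − (1+r)^−n)/r] = 108,050 × [1 − (1+r)^−11] / r = $664,640.37

$664,640.37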